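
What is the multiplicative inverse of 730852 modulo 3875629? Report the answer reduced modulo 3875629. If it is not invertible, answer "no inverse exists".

471846

Run Euclid on (3875629, 730852):
3875629 = 5·730852 + 221369
730852 = 3·221369 + 66745
221369 = 3·66745 + 21134
66745 = 3·21134 + 3343
21134 = 6·3343 + 1076
3343 = 3·1076 + 115
1076 = 9·115 + 41
115 = 2·41 + 33
41 = 1·33 + 8
33 = 4·8 + 1
8 = 8·1 + 0
gcd = 1, so the inverse exists. Back-substitute:
1 = 33 − 4·8
1 = −4·41 + 5·33
1 = 5·115 − 14·41
1 = −14·1076 + 131·115
1 = 131·3343 − 407·1076
1 = −407·21134 + 2573·3343
1 = 2573·66745 − 8126·21134
1 = −8126·221369 + 26951·66745
1 = 26951·730852 − 88979·221369
1 = −88979·3875629 + 471846·730852
So 730852·471846 ≡ 1 (mod 3875629).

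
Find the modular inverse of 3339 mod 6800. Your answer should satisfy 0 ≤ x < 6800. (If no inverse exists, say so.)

Apply the Euclidean algorithm to 6800 and 3339:
6800 = 2·3339 + 122
3339 = 27·122 + 45
122 = 2·45 + 32
45 = 1·32 + 13
32 = 2·13 + 6
13 = 2·6 + 1
6 = 6·1 + 0
Since gcd(3339, 6800) = 1, back-substitute to write 1 as a combination:
1 = 13 − 2·6
1 = −2·32 + 5·13
1 = 5·45 − 7·32
1 = −7·122 + 19·45
1 = 19·3339 − 520·122
1 = −520·6800 + 1059·3339
So 3339·1059 ≡ 1 (mod 6800).

1059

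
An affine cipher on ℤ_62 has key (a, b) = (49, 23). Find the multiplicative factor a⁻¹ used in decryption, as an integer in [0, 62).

19

Extended Euclidean algorithm:
62 = 1×49 + 13
49 = 3×13 + 10
13 = 1×10 + 3
10 = 3×3 + 1
3 = 3×1 + 0
The gcd is 1. Working backward:
1 = 10 − 3·3
1 = −3·13 + 4·10
1 = 4·49 − 15·13
1 = −15·62 + 19·49
So 49·19 ≡ 1 (mod 62).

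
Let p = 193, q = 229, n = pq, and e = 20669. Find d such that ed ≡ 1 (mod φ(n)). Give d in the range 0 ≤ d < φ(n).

φ(n) = (p−1)(q−1) = 192·228 = 43776.
Need d with 20669·d ≡ 1 (mod 43776). Apply the extended Euclidean algorithm:
43776 = 2·20669 + 2438
20669 = 8·2438 + 1165
2438 = 2·1165 + 108
1165 = 10·108 + 85
108 = 1·85 + 23
85 = 3·23 + 16
23 = 1·16 + 7
16 = 2·7 + 2
7 = 3·2 + 1
2 = 2·1 + 0
Back-substitute:
1 = 7 − 3·2
1 = −3·16 + 7·7
1 = 7·23 − 10·16
1 = −10·85 + 37·23
1 = 37·108 − 47·85
1 = −47·1165 + 507·108
1 = 507·2438 − 1061·1165
1 = −1061·20669 + 8995·2438
1 = 8995·43776 − 19051·20669
So 20669·(-19051) ≡ 1 (mod 43776), hence d ≡ -19051 ≡ 24725 (mod 43776).

24725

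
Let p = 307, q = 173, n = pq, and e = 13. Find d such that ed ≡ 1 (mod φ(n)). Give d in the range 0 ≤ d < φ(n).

φ(n) = (p−1)(q−1) = 306·172 = 52632.
Need d with 13·d ≡ 1 (mod 52632). Apply the extended Euclidean algorithm:
52632 = 4048*13 + 8
13 = 1*8 + 5
8 = 1*5 + 3
5 = 1*3 + 2
3 = 1*2 + 1
2 = 2*1 + 0
Back-substitute:
1 = 3 − 2
1 = −5 + 2·3
1 = 2·8 − 3·5
1 = −3·13 + 5·8
1 = 5·52632 − 20243·13
So 13·(-20243) ≡ 1 (mod 52632), hence d ≡ -20243 ≡ 32389 (mod 52632).

32389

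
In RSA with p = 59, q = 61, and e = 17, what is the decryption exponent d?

1433

φ(n) = (p−1)(q−1) = 58·60 = 3480.
Need d with 17·d ≡ 1 (mod 3480). Apply the extended Euclidean algorithm:
3480 = 204*17 + 12
17 = 1*12 + 5
12 = 2*5 + 2
5 = 2*2 + 1
2 = 2*1 + 0
Back-substitute:
1 = 5 − 2·2
1 = −2·12 + 5·5
1 = 5·17 − 7·12
1 = −7·3480 + 1433·17
So 17·1433 ≡ 1 (mod 3480), hence d = 1433.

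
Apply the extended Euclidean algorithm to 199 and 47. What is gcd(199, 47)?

1

Repeated division:
199 = 4*47 + 11
47 = 4*11 + 3
11 = 3*3 + 2
3 = 1*2 + 1
2 = 2*1 + 0
gcd(199, 47) = 1.
Working backward:
1 = 3 − 2
1 = −11 + 4·3
1 = 4·47 − 17·11
1 = −17·199 + 72·47
So 1 = (-17)·199 + (72)·47.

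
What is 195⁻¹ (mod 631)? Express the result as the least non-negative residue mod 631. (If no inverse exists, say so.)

Apply the Euclidean algorithm to 631 and 195:
631 = 3*195 + 46
195 = 4*46 + 11
46 = 4*11 + 2
11 = 5*2 + 1
2 = 2*1 + 0
gcd = 1, so the inverse exists. Back-substitute:
1 = 11 − 5·2
1 = −5·46 + 21·11
1 = 21·195 − 89·46
1 = −89·631 + 288·195
So 195·288 ≡ 1 (mod 631).

288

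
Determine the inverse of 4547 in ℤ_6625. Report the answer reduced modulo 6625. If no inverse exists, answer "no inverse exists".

Apply the Euclidean algorithm to 6625 and 4547:
6625 = 1×4547 + 2078
4547 = 2×2078 + 391
2078 = 5×391 + 123
391 = 3×123 + 22
123 = 5×22 + 13
22 = 1×13 + 9
13 = 1×9 + 4
9 = 2×4 + 1
4 = 4×1 + 0
The gcd is 1. Working backward:
1 = 9 − 2·4
1 = −2·13 + 3·9
1 = 3·22 − 5·13
1 = −5·123 + 28·22
1 = 28·391 − 89·123
1 = −89·2078 + 473·391
1 = 473·4547 − 1035·2078
1 = −1035·6625 + 1508·4547
So 4547·1508 ≡ 1 (mod 6625).

1508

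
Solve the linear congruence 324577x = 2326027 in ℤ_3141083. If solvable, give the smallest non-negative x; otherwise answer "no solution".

First find gcd(324577, 3141083):
3141083 = 9·324577 + 219890
324577 = 1·219890 + 104687
219890 = 2·104687 + 10516
104687 = 9·10516 + 10043
10516 = 1·10043 + 473
10043 = 21·473 + 110
473 = 4·110 + 33
110 = 3·33 + 11
33 = 3·11 + 0
gcd = 11 and 11 | 2326027, so solutions exist. Divide through by 11: 29507x ≡ 211457 (mod 285553).
Now find 29507⁻¹ mod 285553:
285553 = 9·29507 + 19990
29507 = 1·19990 + 9517
19990 = 2·9517 + 956
9517 = 9·956 + 913
956 = 1·913 + 43
913 = 21·43 + 10
43 = 4·10 + 3
10 = 3·3 + 1
3 = 3·1 + 0
Back-substitute:
1 = 10 − 3·3
1 = −3·43 + 13·10
1 = 13·913 − 276·43
1 = −276·956 + 289·913
1 = 289·9517 − 2877·956
1 = −2877·19990 + 6043·9517
1 = 6043·29507 − 8920·19990
1 = −8920·285553 + 86323·29507
So 29507⁻¹ ≡ 86323 (mod 285553).
Then x ≡ 86323·211457 ≡ 198192 (mod 285553); the smallest non-negative solution is x = 198192.

198192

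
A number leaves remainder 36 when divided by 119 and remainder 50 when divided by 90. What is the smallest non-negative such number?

1940

Write x = 36 + 119·k. Then 119·k ≡ 50 − 36 ≡ 14 (mod 90).
Need 119⁻¹ mod 90. Extended Euclid on (90, 29):
90 = 3*29 + 3
29 = 9*3 + 2
3 = 1*2 + 1
2 = 2*1 + 0
Back-substitute:
1 = 3 − 2
1 = −29 + 10·3
1 = 10·90 − 31·29
119⁻¹ ≡ 59 (mod 90), so k ≡ 59·14 ≡ 16 (mod 90).
x = 36 + 119·16 = 1940.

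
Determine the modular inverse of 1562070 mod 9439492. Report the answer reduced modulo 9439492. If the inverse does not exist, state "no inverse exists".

Euclidean algorithm on 9439492, 1562070:
9439492 = 6×1562070 + 67072
1562070 = 23×67072 + 19414
67072 = 3×19414 + 8830
19414 = 2×8830 + 1754
8830 = 5×1754 + 60
1754 = 29×60 + 14
60 = 4×14 + 4
14 = 3×4 + 2
4 = 2×2 + 0
The gcd is 2, not 1, hence no inverse exists.

no inverse exists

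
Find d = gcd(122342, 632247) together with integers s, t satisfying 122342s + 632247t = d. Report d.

11

Euclidean algorithm:
632247 = 5*122342 + 20537
122342 = 5*20537 + 19657
20537 = 1*19657 + 880
19657 = 22*880 + 297
880 = 2*297 + 286
297 = 1*286 + 11
286 = 26*11 + 0
gcd(122342, 632247) = 11.
Express as a combination:
11 = 297 − 286
11 = −880 + 3·297
11 = 3·19657 − 67·880
11 = −67·20537 + 70·19657
11 = 70·122342 − 417·20537
11 = −417·632247 + 2155·122342
So 11 = (-417)·632247 + (2155)·122342.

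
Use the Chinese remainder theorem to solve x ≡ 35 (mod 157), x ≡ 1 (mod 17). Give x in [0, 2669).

35

Write x = 35 + 157·k. Then 157·k ≡ 1 − 35 ≡ 0 (mod 17).
Need 157⁻¹ mod 17. Extended Euclid on (17, 4):
17 = 4*4 + 1
4 = 4*1 + 0
Back-substitute:
1 = 17 − 4·4
157⁻¹ ≡ 13 (mod 17), so k ≡ 13·0 ≡ 0 (mod 17).
x = 35 + 157·0 = 35.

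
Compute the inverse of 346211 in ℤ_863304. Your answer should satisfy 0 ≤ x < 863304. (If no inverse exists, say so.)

25043

gcd(863304, 346211) by repeated division:
863304 = 2×346211 + 170882
346211 = 2×170882 + 4447
170882 = 38×4447 + 1896
4447 = 2×1896 + 655
1896 = 2×655 + 586
655 = 1×586 + 69
586 = 8×69 + 34
69 = 2×34 + 1
34 = 34×1 + 0
Since gcd(346211, 863304) = 1, back-substitute to write 1 as a combination:
1 = 69 − 2·34
1 = −2·586 + 17·69
1 = 17·655 − 19·586
1 = −19·1896 + 55·655
1 = 55·4447 − 129·1896
1 = −129·170882 + 4957·4447
1 = 4957·346211 − 10043·170882
1 = −10043·863304 + 25043·346211
So 346211·25043 ≡ 1 (mod 863304).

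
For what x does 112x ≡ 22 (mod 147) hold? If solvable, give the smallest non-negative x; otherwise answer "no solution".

no solution

gcd(112, 147):
147 = 1*112 + 35
112 = 3*35 + 7
35 = 5*7 + 0
gcd = 7, but 7 ∤ 22, so the congruence has no solution.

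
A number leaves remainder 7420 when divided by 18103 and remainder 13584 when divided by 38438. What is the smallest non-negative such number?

Write x = 7420 + 18103·k. Then 18103·k ≡ 13584 − 7420 ≡ 6164 (mod 38438).
Need 18103⁻¹ mod 38438. Extended Euclid on (38438, 18103):
38438 = 2×18103 + 2232
18103 = 8×2232 + 247
2232 = 9×247 + 9
247 = 27×9 + 4
9 = 2×4 + 1
4 = 4×1 + 0
Back-substitute:
1 = 9 − 2·4
1 = −2·247 + 55·9
1 = 55·2232 − 497·247
1 = −497·18103 + 4031·2232
1 = 4031·38438 − 8559·18103
18103⁻¹ ≡ 29879 (mod 38438), so k ≡ 29879·6164 ≡ 17698 (mod 38438).
x = 7420 + 18103·17698 = 320394314.

320394314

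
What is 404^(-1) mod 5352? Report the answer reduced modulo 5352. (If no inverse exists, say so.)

no inverse exists

Compute gcd(404, 5352):
5352 = 13*404 + 100
404 = 4*100 + 4
100 = 25*4 + 0
Since gcd = 4 > 1, 404 is not a unit mod 5352.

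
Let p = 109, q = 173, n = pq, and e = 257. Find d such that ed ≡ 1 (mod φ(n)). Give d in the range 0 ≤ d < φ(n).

φ(n) = (p−1)(q−1) = 108·172 = 18576.
Need d with 257·d ≡ 1 (mod 18576). Apply the extended Euclidean algorithm:
18576 = 72×257 + 72
257 = 3×72 + 41
72 = 1×41 + 31
41 = 1×31 + 10
31 = 3×10 + 1
10 = 10×1 + 0
Back-substitute:
1 = 31 − 3·10
1 = −3·41 + 4·31
1 = 4·72 − 7·41
1 = −7·257 + 25·72
1 = 25·18576 − 1807·257
So 257·(-1807) ≡ 1 (mod 18576), hence d ≡ -1807 ≡ 16769 (mod 18576).

16769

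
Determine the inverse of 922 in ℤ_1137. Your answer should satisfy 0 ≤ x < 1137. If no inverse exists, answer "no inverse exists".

862

Extended Euclidean algorithm:
1137 = 1*922 + 215
922 = 4*215 + 62
215 = 3*62 + 29
62 = 2*29 + 4
29 = 7*4 + 1
4 = 4*1 + 0
The gcd is 1. Working backward:
1 = 29 − 7·4
1 = −7·62 + 15·29
1 = 15·215 − 52·62
1 = −52·922 + 223·215
1 = 223·1137 − 275·922
So 922·(-275) ≡ 1 (mod 1137), and -275 ≡ 862 (mod 1137).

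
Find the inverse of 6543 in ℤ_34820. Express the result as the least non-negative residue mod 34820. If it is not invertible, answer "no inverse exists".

Extended Euclidean algorithm:
34820 = 5×6543 + 2105
6543 = 3×2105 + 228
2105 = 9×228 + 53
228 = 4×53 + 16
53 = 3×16 + 5
16 = 3×5 + 1
5 = 5×1 + 0
Since gcd(6543, 34820) = 1, back-substitute to write 1 as a combination:
1 = 16 − 3·5
1 = −3·53 + 10·16
1 = 10·228 − 43·53
1 = −43·2105 + 397·228
1 = 397·6543 − 1234·2105
1 = −1234·34820 + 6567·6543
So 6543·6567 ≡ 1 (mod 34820).

6567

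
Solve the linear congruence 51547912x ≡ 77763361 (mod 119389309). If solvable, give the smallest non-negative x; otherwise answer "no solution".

First find gcd(51547912, 119389309):
119389309 = 2·51547912 + 16293485
51547912 = 3·16293485 + 2667457
16293485 = 6·2667457 + 288743
2667457 = 9·288743 + 68770
288743 = 4·68770 + 13663
68770 = 5·13663 + 455
13663 = 30·455 + 13
455 = 35·13 + 0
gcd = 13 and 13 | 77763361, so solutions exist. Divide through by 13: 3965224x ≡ 5981797 (mod 9183793).
Now find 3965224⁻¹ mod 9183793:
9183793 = 2·3965224 + 1253345
3965224 = 3·1253345 + 205189
1253345 = 6·205189 + 22211
205189 = 9·22211 + 5290
22211 = 4·5290 + 1051
5290 = 5·1051 + 35
1051 = 30·35 + 1
35 = 35·1 + 0
Back-substitute:
1 = 1051 − 30·35
1 = −30·5290 + 151·1051
1 = 151·22211 − 634·5290
1 = −634·205189 + 5857·22211
1 = 5857·1253345 − 35776·205189
1 = −35776·3965224 + 113185·1253345
1 = 113185·9183793 − 262146·3965224
So 3965224·(-262146) ≡ 1 (mod 9183793), i.e. 3965224⁻¹ ≡ 8921647.
Then x ≡ 8921647·5981797 ≡ 947009 (mod 9183793); the smallest non-negative solution is x = 947009.

947009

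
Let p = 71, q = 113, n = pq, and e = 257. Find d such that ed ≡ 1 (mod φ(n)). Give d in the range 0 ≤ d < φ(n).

φ(n) = (p−1)(q−1) = 70·112 = 7840.
Need d with 257·d ≡ 1 (mod 7840). Apply the extended Euclidean algorithm:
7840 = 30·257 + 130
257 = 1·130 + 127
130 = 1·127 + 3
127 = 42·3 + 1
3 = 3·1 + 0
Back-substitute:
1 = 127 − 42·3
1 = −42·130 + 43·127
1 = 43·257 − 85·130
1 = −85·7840 + 2593·257
So 257·2593 ≡ 1 (mod 7840), hence d = 2593.

2593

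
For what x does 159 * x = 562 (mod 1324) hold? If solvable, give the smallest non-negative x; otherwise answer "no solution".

270

First find gcd(159, 1324):
1324 = 8*159 + 52
159 = 3*52 + 3
52 = 17*3 + 1
3 = 3*1 + 0
gcd = 1, so a unique solution mod 1324 exists.
Back-substitute for the Bézout coefficients:
1 = 52 − 17·3
1 = −17·159 + 52·52
1 = 52·1324 − 433·159
So 159·(-433) ≡ 1 (mod 1324), giving 159⁻¹ ≡ 891.
x ≡ 159⁻¹·562 ≡ 891·562 ≡ 270 (mod 1324).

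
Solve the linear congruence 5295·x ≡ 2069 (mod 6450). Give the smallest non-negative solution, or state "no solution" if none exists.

no solution

gcd(5295, 6450):
6450 = 1·5295 + 1155
5295 = 4·1155 + 675
1155 = 1·675 + 480
675 = 1·480 + 195
480 = 2·195 + 90
195 = 2·90 + 15
90 = 6·15 + 0
gcd = 15, but 15 ∤ 2069, so the congruence has no solution.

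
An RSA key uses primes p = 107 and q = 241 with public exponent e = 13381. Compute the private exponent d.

φ(n) = (p−1)(q−1) = 106·240 = 25440.
Need d with 13381·d ≡ 1 (mod 25440). Apply the extended Euclidean algorithm:
25440 = 1×13381 + 12059
13381 = 1×12059 + 1322
12059 = 9×1322 + 161
1322 = 8×161 + 34
161 = 4×34 + 25
34 = 1×25 + 9
25 = 2×9 + 7
9 = 1×7 + 2
7 = 3×2 + 1
2 = 2×1 + 0
Back-substitute:
1 = 7 − 3·2
1 = −3·9 + 4·7
1 = 4·25 − 11·9
1 = −11·34 + 15·25
1 = 15·161 − 71·34
1 = −71·1322 + 583·161
1 = 583·12059 − 5318·1322
1 = −5318·13381 + 5901·12059
1 = 5901·25440 − 11219·13381
So 13381·(-11219) ≡ 1 (mod 25440), hence d ≡ -11219 ≡ 14221 (mod 25440).

14221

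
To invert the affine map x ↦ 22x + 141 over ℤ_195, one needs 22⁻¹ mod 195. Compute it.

gcd(195, 22) by repeated division:
195 = 8×22 + 19
22 = 1×19 + 3
19 = 6×3 + 1
3 = 3×1 + 0
Since gcd(22, 195) = 1, back-substitute to write 1 as a combination:
1 = 19 − 6·3
1 = −6·22 + 7·19
1 = 7·195 − 62·22
Thus 22·(-62) ≡ 1 (mod 195); reducing, -62 mod 195 = 133.

133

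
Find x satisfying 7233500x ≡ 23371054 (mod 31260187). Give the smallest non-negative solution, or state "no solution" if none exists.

17115028

First find gcd(7233500, 31260187):
31260187 = 4·7233500 + 2326187
7233500 = 3·2326187 + 254939
2326187 = 9·254939 + 31736
254939 = 8·31736 + 1051
31736 = 30·1051 + 206
1051 = 5·206 + 21
206 = 9·21 + 17
21 = 1·17 + 4
17 = 4·4 + 1
4 = 4·1 + 0
gcd = 1, so a unique solution mod 31260187 exists.
Back-substitute for the Bézout coefficients:
1 = 17 − 4·4
1 = −4·21 + 5·17
1 = 5·206 − 49·21
1 = −49·1051 + 250·206
1 = 250·31736 − 7549·1051
1 = −7549·254939 + 60642·31736
1 = 60642·2326187 − 553327·254939
1 = −553327·7233500 + 1720623·2326187
1 = 1720623·31260187 − 7435819·7233500
So 7233500·(-7435819) ≡ 1 (mod 31260187), giving 7233500⁻¹ ≡ 23824368.
x ≡ 7233500⁻¹·23371054 ≡ 23824368·23371054 ≡ 17115028 (mod 31260187).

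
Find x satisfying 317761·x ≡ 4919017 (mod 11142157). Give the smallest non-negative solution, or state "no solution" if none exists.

10249323

First find gcd(317761, 11142157):
11142157 = 35*317761 + 20522
317761 = 15*20522 + 9931
20522 = 2*9931 + 660
9931 = 15*660 + 31
660 = 21*31 + 9
31 = 3*9 + 4
9 = 2*4 + 1
4 = 4*1 + 0
gcd = 1, so a unique solution mod 11142157 exists.
Back-substitute for the Bézout coefficients:
1 = 9 − 2·4
1 = −2·31 + 7·9
1 = 7·660 − 149·31
1 = −149·9931 + 2242·660
1 = 2242·20522 − 4633·9931
1 = −4633·317761 + 71737·20522
1 = 71737·11142157 − 2515428·317761
So 317761·(-2515428) ≡ 1 (mod 11142157), giving 317761⁻¹ ≡ 8626729.
x ≡ 317761⁻¹·4919017 ≡ 8626729·4919017 ≡ 10249323 (mod 11142157).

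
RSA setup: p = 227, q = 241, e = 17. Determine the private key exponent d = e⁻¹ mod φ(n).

φ(n) = (p−1)(q−1) = 226·240 = 54240.
Need d with 17·d ≡ 1 (mod 54240). Apply the extended Euclidean algorithm:
54240 = 3190×17 + 10
17 = 1×10 + 7
10 = 1×7 + 3
7 = 2×3 + 1
3 = 3×1 + 0
Back-substitute:
1 = 7 − 2·3
1 = −2·10 + 3·7
1 = 3·17 − 5·10
1 = −5·54240 + 15953·17
So 17·15953 ≡ 1 (mod 54240), hence d = 15953.

15953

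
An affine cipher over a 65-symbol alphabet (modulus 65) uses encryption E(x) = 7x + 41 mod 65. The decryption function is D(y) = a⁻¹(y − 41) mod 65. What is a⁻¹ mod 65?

28

Apply the Euclidean algorithm to 65 and 7:
65 = 9*7 + 2
7 = 3*2 + 1
2 = 2*1 + 0
The gcd is 1. Working backward:
1 = 7 − 3·2
1 = −3·65 + 28·7
So 7·28 ≡ 1 (mod 65).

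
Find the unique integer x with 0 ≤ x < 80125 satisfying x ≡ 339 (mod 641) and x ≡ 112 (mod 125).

66362

Write x = 339 + 641·k. Then 641·k ≡ 112 − 339 ≡ 23 (mod 125).
Need 641⁻¹ mod 125. Extended Euclid on (125, 16):
125 = 7×16 + 13
16 = 1×13 + 3
13 = 4×3 + 1
3 = 3×1 + 0
Back-substitute:
1 = 13 − 4·3
1 = −4·16 + 5·13
1 = 5·125 − 39·16
641⁻¹ ≡ 86 (mod 125), so k ≡ 86·23 ≡ 103 (mod 125).
x = 339 + 641·103 = 66362.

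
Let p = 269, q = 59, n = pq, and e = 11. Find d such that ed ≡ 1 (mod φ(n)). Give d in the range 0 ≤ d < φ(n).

φ(n) = (p−1)(q−1) = 268·58 = 15544.
Need d with 11·d ≡ 1 (mod 15544). Apply the extended Euclidean algorithm:
15544 = 1413·11 + 1
11 = 11·1 + 0
Back-substitute:
1 = 15544 − 1413·11
So 11·(-1413) ≡ 1 (mod 15544), hence d ≡ -1413 ≡ 14131 (mod 15544).

14131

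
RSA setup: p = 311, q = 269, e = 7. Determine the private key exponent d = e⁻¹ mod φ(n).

φ(n) = (p−1)(q−1) = 310·268 = 83080.
Need d with 7·d ≡ 1 (mod 83080). Apply the extended Euclidean algorithm:
83080 = 11868×7 + 4
7 = 1×4 + 3
4 = 1×3 + 1
3 = 3×1 + 0
Back-substitute:
1 = 4 − 3
1 = −7 + 2·4
1 = 2·83080 − 23737·7
So 7·(-23737) ≡ 1 (mod 83080), hence d ≡ -23737 ≡ 59343 (mod 83080).

59343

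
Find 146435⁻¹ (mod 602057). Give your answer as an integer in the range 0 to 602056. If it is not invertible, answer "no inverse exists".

321193

Extended Euclidean algorithm:
602057 = 4·146435 + 16317
146435 = 8·16317 + 15899
16317 = 1·15899 + 418
15899 = 38·418 + 15
418 = 27·15 + 13
15 = 1·13 + 2
13 = 6·2 + 1
2 = 2·1 + 0
Since gcd(146435, 602057) = 1, back-substitute to write 1 as a combination:
1 = 13 − 6·2
1 = −6·15 + 7·13
1 = 7·418 − 195·15
1 = −195·15899 + 7417·418
1 = 7417·16317 − 7612·15899
1 = −7612·146435 + 68313·16317
1 = 68313·602057 − 280864·146435
Thus 146435·(-280864) ≡ 1 (mod 602057); reducing, -280864 mod 602057 = 321193.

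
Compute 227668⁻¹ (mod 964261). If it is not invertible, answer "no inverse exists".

296913

Run Euclid on (964261, 227668):
964261 = 4×227668 + 53589
227668 = 4×53589 + 13312
53589 = 4×13312 + 341
13312 = 39×341 + 13
341 = 26×13 + 3
13 = 4×3 + 1
3 = 3×1 + 0
gcd = 1, so the inverse exists. Back-substitute:
1 = 13 − 4·3
1 = −4·341 + 105·13
1 = 105·13312 − 4099·341
1 = −4099·53589 + 16501·13312
1 = 16501·227668 − 70103·53589
1 = −70103·964261 + 296913·227668
So 227668·296913 ≡ 1 (mod 964261).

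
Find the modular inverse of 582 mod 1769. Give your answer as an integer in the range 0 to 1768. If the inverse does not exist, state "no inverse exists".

769

Run Euclid on (1769, 582):
1769 = 3*582 + 23
582 = 25*23 + 7
23 = 3*7 + 2
7 = 3*2 + 1
2 = 2*1 + 0
Since gcd(582, 1769) = 1, back-substitute to write 1 as a combination:
1 = 7 − 3·2
1 = −3·23 + 10·7
1 = 10·582 − 253·23
1 = −253·1769 + 769·582
So 582·769 ≡ 1 (mod 1769).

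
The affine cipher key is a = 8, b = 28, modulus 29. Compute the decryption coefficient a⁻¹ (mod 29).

Apply the Euclidean algorithm to 29 and 8:
29 = 3×8 + 5
8 = 1×5 + 3
5 = 1×3 + 2
3 = 1×2 + 1
2 = 2×1 + 0
The gcd is 1. Working backward:
1 = 3 − 2
1 = −5 + 2·3
1 = 2·8 − 3·5
1 = −3·29 + 11·8
So 8·11 ≡ 1 (mod 29).

11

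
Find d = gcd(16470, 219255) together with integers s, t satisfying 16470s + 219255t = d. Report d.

15

Euclidean algorithm:
219255 = 13·16470 + 5145
16470 = 3·5145 + 1035
5145 = 4·1035 + 1005
1035 = 1·1005 + 30
1005 = 33·30 + 15
30 = 2·15 + 0
gcd(16470, 219255) = 15.
Express as a combination:
15 = 1005 − 33·30
15 = −33·1035 + 34·1005
15 = 34·5145 − 169·1035
15 = −169·16470 + 541·5145
15 = 541·219255 − 7202·16470
So 15 = (541)·219255 + (-7202)·16470.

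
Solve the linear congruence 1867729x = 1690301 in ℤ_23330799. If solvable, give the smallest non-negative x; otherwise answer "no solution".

First find gcd(1867729, 23330799):
23330799 = 12·1867729 + 918051
1867729 = 2·918051 + 31627
918051 = 29·31627 + 868
31627 = 36·868 + 379
868 = 2·379 + 110
379 = 3·110 + 49
110 = 2·49 + 12
49 = 4·12 + 1
12 = 12·1 + 0
gcd = 1, so a unique solution mod 23330799 exists.
Back-substitute for the Bézout coefficients:
1 = 49 − 4·12
1 = −4·110 + 9·49
1 = 9·379 − 31·110
1 = −31·868 + 71·379
1 = 71·31627 − 2587·868
1 = −2587·918051 + 75094·31627
1 = 75094·1867729 − 152775·918051
1 = −152775·23330799 + 1908394·1867729
So 1867729·(1908394) ≡ 1 (mod 23330799), giving 1867729⁻¹ ≡ 1908394.
x ≡ 1867729⁻¹·1690301 ≡ 1908394·1690301 ≡ 20686055 (mod 23330799).

20686055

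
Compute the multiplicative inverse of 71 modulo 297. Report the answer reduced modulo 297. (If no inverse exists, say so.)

251

Extended Euclidean algorithm:
297 = 4*71 + 13
71 = 5*13 + 6
13 = 2*6 + 1
6 = 6*1 + 0
Since gcd(71, 297) = 1, back-substitute to write 1 as a combination:
1 = 13 − 2·6
1 = −2·71 + 11·13
1 = 11·297 − 46·71
Hence 71⁻¹ ≡ -46 ≡ 251 (mod 297).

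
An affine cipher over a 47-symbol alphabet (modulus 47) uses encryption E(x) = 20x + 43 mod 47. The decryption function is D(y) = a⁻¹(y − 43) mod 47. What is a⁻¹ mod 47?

Run Euclid on (47, 20):
47 = 2·20 + 7
20 = 2·7 + 6
7 = 1·6 + 1
6 = 6·1 + 0
The gcd is 1. Working backward:
1 = 7 − 6
1 = −20 + 3·7
1 = 3·47 − 7·20
So 20·(-7) ≡ 1 (mod 47), and -7 ≡ 40 (mod 47).

40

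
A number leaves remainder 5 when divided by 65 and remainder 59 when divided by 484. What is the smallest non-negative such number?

16515

Write x = 5 + 65·k. Then 65·k ≡ 59 − 5 ≡ 54 (mod 484).
Need 65⁻¹ mod 484. Extended Euclid on (484, 65):
484 = 7·65 + 29
65 = 2·29 + 7
29 = 4·7 + 1
7 = 7·1 + 0
Back-substitute:
1 = 29 − 4·7
1 = −4·65 + 9·29
1 = 9·484 − 67·65
65⁻¹ ≡ 417 (mod 484), so k ≡ 417·54 ≡ 254 (mod 484).
x = 5 + 65·254 = 16515.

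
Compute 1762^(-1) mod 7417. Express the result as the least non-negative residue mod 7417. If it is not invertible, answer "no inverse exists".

Extended Euclidean algorithm:
7417 = 4*1762 + 369
1762 = 4*369 + 286
369 = 1*286 + 83
286 = 3*83 + 37
83 = 2*37 + 9
37 = 4*9 + 1
9 = 9*1 + 0
The gcd is 1. Working backward:
1 = 37 − 4·9
1 = −4·83 + 9·37
1 = 9·286 − 31·83
1 = −31·369 + 40·286
1 = 40·1762 − 191·369
1 = −191·7417 + 804·1762
So 1762·804 ≡ 1 (mod 7417).

804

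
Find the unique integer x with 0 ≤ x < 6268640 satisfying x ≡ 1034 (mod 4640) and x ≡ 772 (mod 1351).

5893834

Write x = 1034 + 4640·k. Then 4640·k ≡ 772 − 1034 ≡ 1089 (mod 1351).
Need 4640⁻¹ mod 1351. Extended Euclid on (1351, 587):
1351 = 2*587 + 177
587 = 3*177 + 56
177 = 3*56 + 9
56 = 6*9 + 2
9 = 4*2 + 1
2 = 2*1 + 0
Back-substitute:
1 = 9 − 4·2
1 = −4·56 + 25·9
1 = 25·177 − 79·56
1 = −79·587 + 262·177
1 = 262·1351 − 603·587
4640⁻¹ ≡ 748 (mod 1351), so k ≡ 748·1089 ≡ 1270 (mod 1351).
x = 1034 + 4640·1270 = 5893834.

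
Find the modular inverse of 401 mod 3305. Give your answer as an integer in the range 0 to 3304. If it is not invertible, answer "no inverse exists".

511

gcd(3305, 401) by repeated division:
3305 = 8×401 + 97
401 = 4×97 + 13
97 = 7×13 + 6
13 = 2×6 + 1
6 = 6×1 + 0
Since gcd(401, 3305) = 1, back-substitute to write 1 as a combination:
1 = 13 − 2·6
1 = −2·97 + 15·13
1 = 15·401 − 62·97
1 = −62·3305 + 511·401
So 401·511 ≡ 1 (mod 3305).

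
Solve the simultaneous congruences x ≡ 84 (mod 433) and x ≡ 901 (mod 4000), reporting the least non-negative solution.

540901

Write x = 84 + 433·k. Then 433·k ≡ 901 − 84 ≡ 817 (mod 4000).
Need 433⁻¹ mod 4000. Extended Euclid on (4000, 433):
4000 = 9×433 + 103
433 = 4×103 + 21
103 = 4×21 + 19
21 = 1×19 + 2
19 = 9×2 + 1
2 = 2×1 + 0
Back-substitute:
1 = 19 − 9·2
1 = −9·21 + 10·19
1 = 10·103 − 49·21
1 = −49·433 + 206·103
1 = 206·4000 − 1903·433
433⁻¹ ≡ 2097 (mod 4000), so k ≡ 2097·817 ≡ 1249 (mod 4000).
x = 84 + 433·1249 = 540901.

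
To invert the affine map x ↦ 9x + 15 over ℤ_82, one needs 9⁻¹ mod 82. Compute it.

Extended Euclidean algorithm:
82 = 9·9 + 1
9 = 9·1 + 0
The gcd is 1. Working backward:
1 = 82 − 9·9
So 9·(-9) ≡ 1 (mod 82), and -9 ≡ 73 (mod 82).

73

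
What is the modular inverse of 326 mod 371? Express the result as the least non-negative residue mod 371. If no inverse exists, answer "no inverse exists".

Extended Euclidean algorithm:
371 = 1*326 + 45
326 = 7*45 + 11
45 = 4*11 + 1
11 = 11*1 + 0
The gcd is 1. Working backward:
1 = 45 − 4·11
1 = −4·326 + 29·45
1 = 29·371 − 33·326
Hence 326⁻¹ ≡ -33 ≡ 338 (mod 371).

338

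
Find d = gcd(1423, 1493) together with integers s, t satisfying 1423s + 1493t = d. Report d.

Euclidean algorithm:
1493 = 1×1423 + 70
1423 = 20×70 + 23
70 = 3×23 + 1
23 = 23×1 + 0
gcd(1423, 1493) = 1.
Back-substituting:
1 = 70 − 3·23
1 = −3·1423 + 61·70
1 = 61·1493 − 64·1423
So 1 = (61)·1493 + (-64)·1423.

1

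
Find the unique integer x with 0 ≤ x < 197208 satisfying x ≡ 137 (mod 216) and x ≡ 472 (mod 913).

110945

Write x = 137 + 216·k. Then 216·k ≡ 472 − 137 ≡ 335 (mod 913).
Need 216⁻¹ mod 913. Extended Euclid on (913, 216):
913 = 4·216 + 49
216 = 4·49 + 20
49 = 2·20 + 9
20 = 2·9 + 2
9 = 4·2 + 1
2 = 2·1 + 0
Back-substitute:
1 = 9 − 4·2
1 = −4·20 + 9·9
1 = 9·49 − 22·20
1 = −22·216 + 97·49
1 = 97·913 − 410·216
216⁻¹ ≡ 503 (mod 913), so k ≡ 503·335 ≡ 513 (mod 913).
x = 137 + 216·513 = 110945.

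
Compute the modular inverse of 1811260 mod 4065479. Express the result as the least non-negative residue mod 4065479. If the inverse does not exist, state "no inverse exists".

no inverse exists

Compute gcd(1811260, 4065479):
4065479 = 2×1811260 + 442959
1811260 = 4×442959 + 39424
442959 = 11×39424 + 9295
39424 = 4×9295 + 2244
9295 = 4×2244 + 319
2244 = 7×319 + 11
319 = 29×11 + 0
The gcd is 11, not 1, hence no inverse exists.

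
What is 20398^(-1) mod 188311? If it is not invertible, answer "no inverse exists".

Apply the Euclidean algorithm to 188311 and 20398:
188311 = 9*20398 + 4729
20398 = 4*4729 + 1482
4729 = 3*1482 + 283
1482 = 5*283 + 67
283 = 4*67 + 15
67 = 4*15 + 7
15 = 2*7 + 1
7 = 7*1 + 0
gcd = 1, so the inverse exists. Back-substitute:
1 = 15 − 2·7
1 = −2·67 + 9·15
1 = 9·283 − 38·67
1 = −38·1482 + 199·283
1 = 199·4729 − 635·1482
1 = −635·20398 + 2739·4729
1 = 2739·188311 − 25286·20398
Hence 20398⁻¹ ≡ -25286 ≡ 163025 (mod 188311).

163025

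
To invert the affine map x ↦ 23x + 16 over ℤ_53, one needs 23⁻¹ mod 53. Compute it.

30

Run Euclid on (53, 23):
53 = 2*23 + 7
23 = 3*7 + 2
7 = 3*2 + 1
2 = 2*1 + 0
The gcd is 1. Working backward:
1 = 7 − 3·2
1 = −3·23 + 10·7
1 = 10·53 − 23·23
Thus 23·(-23) ≡ 1 (mod 53); reducing, -23 mod 53 = 30.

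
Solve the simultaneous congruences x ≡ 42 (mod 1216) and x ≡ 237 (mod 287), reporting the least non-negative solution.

Write x = 42 + 1216·k. Then 1216·k ≡ 237 − 42 ≡ 195 (mod 287).
Need 1216⁻¹ mod 287. Extended Euclid on (287, 68):
287 = 4×68 + 15
68 = 4×15 + 8
15 = 1×8 + 7
8 = 1×7 + 1
7 = 7×1 + 0
Back-substitute:
1 = 8 − 7
1 = −15 + 2·8
1 = 2·68 − 9·15
1 = −9·287 + 38·68
1216⁻¹ ≡ 38 (mod 287), so k ≡ 38·195 ≡ 235 (mod 287).
x = 42 + 1216·235 = 285802.

285802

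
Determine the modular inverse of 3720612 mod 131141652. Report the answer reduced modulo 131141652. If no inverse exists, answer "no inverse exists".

Compute gcd(3720612, 131141652):
131141652 = 35·3720612 + 920232
3720612 = 4·920232 + 39684
920232 = 23·39684 + 7500
39684 = 5·7500 + 2184
7500 = 3·2184 + 948
2184 = 2·948 + 288
948 = 3·288 + 84
288 = 3·84 + 36
84 = 2·36 + 12
36 = 3·12 + 0
gcd(3720612, 131141652) = 12 ≠ 1, so 3720612 has no multiplicative inverse modulo 131141652.

no inverse exists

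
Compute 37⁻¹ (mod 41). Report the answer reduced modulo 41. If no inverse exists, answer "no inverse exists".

Extended Euclidean algorithm:
41 = 1×37 + 4
37 = 9×4 + 1
4 = 4×1 + 0
Since gcd(37, 41) = 1, back-substitute to write 1 as a combination:
1 = 37 − 9·4
1 = −9·41 + 10·37
So 37·10 ≡ 1 (mod 41).

10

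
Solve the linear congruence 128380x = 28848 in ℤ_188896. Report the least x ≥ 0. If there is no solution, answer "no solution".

First find gcd(128380, 188896):
188896 = 1*128380 + 60516
128380 = 2*60516 + 7348
60516 = 8*7348 + 1732
7348 = 4*1732 + 420
1732 = 4*420 + 52
420 = 8*52 + 4
52 = 13*4 + 0
gcd = 4 and 4 | 28848, so solutions exist. Divide through by 4: 32095x ≡ 7212 (mod 47224).
Now find 32095⁻¹ mod 47224:
47224 = 1*32095 + 15129
32095 = 2*15129 + 1837
15129 = 8*1837 + 433
1837 = 4*433 + 105
433 = 4*105 + 13
105 = 8*13 + 1
13 = 13*1 + 0
Back-substitute:
1 = 105 − 8·13
1 = −8·433 + 33·105
1 = 33·1837 − 140·433
1 = −140·15129 + 1153·1837
1 = 1153·32095 − 2446·15129
1 = −2446·47224 + 3599·32095
So 32095⁻¹ ≡ 3599 (mod 47224).
Then x ≡ 3599·7212 ≡ 30012 (mod 47224); the smallest non-negative solution is x = 30012.

30012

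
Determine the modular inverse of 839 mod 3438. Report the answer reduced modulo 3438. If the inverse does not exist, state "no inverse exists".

Extended Euclidean algorithm:
3438 = 4·839 + 82
839 = 10·82 + 19
82 = 4·19 + 6
19 = 3·6 + 1
6 = 6·1 + 0
gcd = 1, so the inverse exists. Back-substitute:
1 = 19 − 3·6
1 = −3·82 + 13·19
1 = 13·839 − 133·82
1 = −133·3438 + 545·839
So 839·545 ≡ 1 (mod 3438).

545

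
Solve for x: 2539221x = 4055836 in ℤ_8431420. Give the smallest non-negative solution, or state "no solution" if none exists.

7721856

First find gcd(2539221, 8431420):
8431420 = 3·2539221 + 813757
2539221 = 3·813757 + 97950
813757 = 8·97950 + 30157
97950 = 3·30157 + 7479
30157 = 4·7479 + 241
7479 = 31·241 + 8
241 = 30·8 + 1
8 = 8·1 + 0
gcd = 1, so a unique solution mod 8431420 exists.
Back-substitute for the Bézout coefficients:
1 = 241 − 30·8
1 = −30·7479 + 931·241
1 = 931·30157 − 3754·7479
1 = −3754·97950 + 12193·30157
1 = 12193·813757 − 101298·97950
1 = −101298·2539221 + 316087·813757
1 = 316087·8431420 − 1049559·2539221
So 2539221·(-1049559) ≡ 1 (mod 8431420), giving 2539221⁻¹ ≡ 7381861.
x ≡ 2539221⁻¹·4055836 ≡ 7381861·4055836 ≡ 7721856 (mod 8431420).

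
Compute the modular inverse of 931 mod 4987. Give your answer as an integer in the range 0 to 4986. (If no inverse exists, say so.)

Run Euclid on (4987, 931):
4987 = 5*931 + 332
931 = 2*332 + 267
332 = 1*267 + 65
267 = 4*65 + 7
65 = 9*7 + 2
7 = 3*2 + 1
2 = 2*1 + 0
gcd = 1, so the inverse exists. Back-substitute:
1 = 7 − 3·2
1 = −3·65 + 28·7
1 = 28·267 − 115·65
1 = −115·332 + 143·267
1 = 143·931 − 401·332
1 = −401·4987 + 2148·931
So 931·2148 ≡ 1 (mod 4987).

2148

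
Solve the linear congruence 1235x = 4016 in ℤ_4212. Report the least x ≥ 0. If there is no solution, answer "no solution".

no solution

gcd(1235, 4212):
4212 = 3*1235 + 507
1235 = 2*507 + 221
507 = 2*221 + 65
221 = 3*65 + 26
65 = 2*26 + 13
26 = 2*13 + 0
gcd = 13, but 13 ∤ 4016, so the congruence has no solution.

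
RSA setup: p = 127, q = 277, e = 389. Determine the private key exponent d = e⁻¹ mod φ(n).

φ(n) = (p−1)(q−1) = 126·276 = 34776.
Need d with 389·d ≡ 1 (mod 34776). Apply the extended Euclidean algorithm:
34776 = 89×389 + 155
389 = 2×155 + 79
155 = 1×79 + 76
79 = 1×76 + 3
76 = 25×3 + 1
3 = 3×1 + 0
Back-substitute:
1 = 76 − 25·3
1 = −25·79 + 26·76
1 = 26·155 − 51·79
1 = −51·389 + 128·155
1 = 128·34776 − 11443·389
So 389·(-11443) ≡ 1 (mod 34776), hence d ≡ -11443 ≡ 23333 (mod 34776).

23333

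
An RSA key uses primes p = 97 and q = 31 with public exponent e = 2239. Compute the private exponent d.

319

φ(n) = (p−1)(q−1) = 96·30 = 2880.
Need d with 2239·d ≡ 1 (mod 2880). Apply the extended Euclidean algorithm:
2880 = 1×2239 + 641
2239 = 3×641 + 316
641 = 2×316 + 9
316 = 35×9 + 1
9 = 9×1 + 0
Back-substitute:
1 = 316 − 35·9
1 = −35·641 + 71·316
1 = 71·2239 − 248·641
1 = −248·2880 + 319·2239
So 2239·319 ≡ 1 (mod 2880), hence d = 319.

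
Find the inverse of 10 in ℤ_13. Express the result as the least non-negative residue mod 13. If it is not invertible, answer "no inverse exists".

4

Apply the Euclidean algorithm to 13 and 10:
13 = 1·10 + 3
10 = 3·3 + 1
3 = 3·1 + 0
Since gcd(10, 13) = 1, back-substitute to write 1 as a combination:
1 = 10 − 3·3
1 = −3·13 + 4·10
So 10·4 ≡ 1 (mod 13).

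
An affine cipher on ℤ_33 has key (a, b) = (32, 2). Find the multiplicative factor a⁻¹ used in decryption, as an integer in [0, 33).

Extended Euclidean algorithm:
33 = 1*32 + 1
32 = 32*1 + 0
The gcd is 1. Working backward:
1 = 33 − 32
Thus 32·(-1) ≡ 1 (mod 33); reducing, -1 mod 33 = 32.

32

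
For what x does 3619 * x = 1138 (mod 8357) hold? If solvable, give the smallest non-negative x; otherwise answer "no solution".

First find gcd(3619, 8357):
8357 = 2*3619 + 1119
3619 = 3*1119 + 262
1119 = 4*262 + 71
262 = 3*71 + 49
71 = 1*49 + 22
49 = 2*22 + 5
22 = 4*5 + 2
5 = 2*2 + 1
2 = 2*1 + 0
gcd = 1, so a unique solution mod 8357 exists.
Back-substitute for the Bézout coefficients:
1 = 5 − 2·2
1 = −2·22 + 9·5
1 = 9·49 − 20·22
1 = −20·71 + 29·49
1 = 29·262 − 107·71
1 = −107·1119 + 457·262
1 = 457·3619 − 1478·1119
1 = −1478·8357 + 3413·3619
So 3619·(3413) ≡ 1 (mod 8357), giving 3619⁻¹ ≡ 3413.
x ≡ 3619⁻¹·1138 ≡ 3413·1138 ≡ 6346 (mod 8357).

6346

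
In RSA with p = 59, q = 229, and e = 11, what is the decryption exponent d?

φ(n) = (p−1)(q−1) = 58·228 = 13224.
Need d with 11·d ≡ 1 (mod 13224). Apply the extended Euclidean algorithm:
13224 = 1202·11 + 2
11 = 5·2 + 1
2 = 2·1 + 0
Back-substitute:
1 = 11 − 5·2
1 = −5·13224 + 6011·11
So 11·6011 ≡ 1 (mod 13224), hence d = 6011.

6011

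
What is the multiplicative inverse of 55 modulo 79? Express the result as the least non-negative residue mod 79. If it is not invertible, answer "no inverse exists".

23

gcd(79, 55) by repeated division:
79 = 1·55 + 24
55 = 2·24 + 7
24 = 3·7 + 3
7 = 2·3 + 1
3 = 3·1 + 0
Since gcd(55, 79) = 1, back-substitute to write 1 as a combination:
1 = 7 − 2·3
1 = −2·24 + 7·7
1 = 7·55 − 16·24
1 = −16·79 + 23·55
So 55·23 ≡ 1 (mod 79).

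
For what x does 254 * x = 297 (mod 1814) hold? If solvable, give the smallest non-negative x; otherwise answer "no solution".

gcd(254, 1814):
1814 = 7*254 + 36
254 = 7*36 + 2
36 = 18*2 + 0
gcd = 2, but 2 ∤ 297, so the congruence has no solution.

no solution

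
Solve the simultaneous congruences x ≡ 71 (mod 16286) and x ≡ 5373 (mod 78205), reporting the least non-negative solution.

Write x = 71 + 16286·k. Then 16286·k ≡ 5373 − 71 ≡ 5302 (mod 78205).
Need 16286⁻¹ mod 78205. Extended Euclid on (78205, 16286):
78205 = 4·16286 + 13061
16286 = 1·13061 + 3225
13061 = 4·3225 + 161
3225 = 20·161 + 5
161 = 32·5 + 1
5 = 5·1 + 0
Back-substitute:
1 = 161 − 32·5
1 = −32·3225 + 641·161
1 = 641·13061 − 2596·3225
1 = −2596·16286 + 3237·13061
1 = 3237·78205 − 15544·16286
16286⁻¹ ≡ 62661 (mod 78205), so k ≡ 62661·5302 ≡ 13782 (mod 78205).
x = 71 + 16286·13782 = 224453723.

224453723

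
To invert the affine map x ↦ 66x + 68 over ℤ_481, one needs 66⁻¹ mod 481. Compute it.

Extended Euclidean algorithm:
481 = 7·66 + 19
66 = 3·19 + 9
19 = 2·9 + 1
9 = 9·1 + 0
The gcd is 1. Working backward:
1 = 19 − 2·9
1 = −2·66 + 7·19
1 = 7·481 − 51·66
Thus 66·(-51) ≡ 1 (mod 481); reducing, -51 mod 481 = 430.

430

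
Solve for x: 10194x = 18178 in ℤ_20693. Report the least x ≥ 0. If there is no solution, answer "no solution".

8158

First find gcd(10194, 20693):
20693 = 2×10194 + 305
10194 = 33×305 + 129
305 = 2×129 + 47
129 = 2×47 + 35
47 = 1×35 + 12
35 = 2×12 + 11
12 = 1×11 + 1
11 = 11×1 + 0
gcd = 1, so a unique solution mod 20693 exists.
Back-substitute for the Bézout coefficients:
1 = 12 − 11
1 = −35 + 3·12
1 = 3·47 − 4·35
1 = −4·129 + 11·47
1 = 11·305 − 26·129
1 = −26·10194 + 869·305
1 = 869·20693 − 1764·10194
So 10194·(-1764) ≡ 1 (mod 20693), giving 10194⁻¹ ≡ 18929.
x ≡ 10194⁻¹·18178 ≡ 18929·18178 ≡ 8158 (mod 20693).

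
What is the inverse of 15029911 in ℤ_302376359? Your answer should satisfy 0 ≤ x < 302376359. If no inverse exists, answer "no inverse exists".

gcd(302376359, 15029911) by repeated division:
302376359 = 20×15029911 + 1778139
15029911 = 8×1778139 + 804799
1778139 = 2×804799 + 168541
804799 = 4×168541 + 130635
168541 = 1×130635 + 37906
130635 = 3×37906 + 16917
37906 = 2×16917 + 4072
16917 = 4×4072 + 629
4072 = 6×629 + 298
629 = 2×298 + 33
298 = 9×33 + 1
33 = 33×1 + 0
gcd = 1, so the inverse exists. Back-substitute:
1 = 298 − 9·33
1 = −9·629 + 19·298
1 = 19·4072 − 123·629
1 = −123·16917 + 511·4072
1 = 511·37906 − 1145·16917
1 = −1145·130635 + 3946·37906
1 = 3946·168541 − 5091·130635
1 = −5091·804799 + 24310·168541
1 = 24310·1778139 − 53711·804799
1 = −53711·15029911 + 453998·1778139
1 = 453998·302376359 − 9133671·15029911
Thus 15029911·(-9133671) ≡ 1 (mod 302376359); reducing, -9133671 mod 302376359 = 293242688.

293242688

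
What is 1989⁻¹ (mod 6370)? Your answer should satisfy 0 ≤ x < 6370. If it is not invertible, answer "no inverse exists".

no inverse exists

Compute gcd(1989, 6370):
6370 = 3*1989 + 403
1989 = 4*403 + 377
403 = 1*377 + 26
377 = 14*26 + 13
26 = 2*13 + 0
Since gcd = 13 > 1, 1989 is not a unit mod 6370.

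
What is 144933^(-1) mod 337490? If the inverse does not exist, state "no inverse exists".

201577

Apply the Euclidean algorithm to 337490 and 144933:
337490 = 2×144933 + 47624
144933 = 3×47624 + 2061
47624 = 23×2061 + 221
2061 = 9×221 + 72
221 = 3×72 + 5
72 = 14×5 + 2
5 = 2×2 + 1
2 = 2×1 + 0
The gcd is 1. Working backward:
1 = 5 − 2·2
1 = −2·72 + 29·5
1 = 29·221 − 89·72
1 = −89·2061 + 830·221
1 = 830·47624 − 19179·2061
1 = −19179·144933 + 58367·47624
1 = 58367·337490 − 135913·144933
Hence 144933⁻¹ ≡ -135913 ≡ 201577 (mod 337490).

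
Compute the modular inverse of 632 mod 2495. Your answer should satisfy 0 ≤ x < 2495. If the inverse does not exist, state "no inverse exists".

Extended Euclidean algorithm:
2495 = 3×632 + 599
632 = 1×599 + 33
599 = 18×33 + 5
33 = 6×5 + 3
5 = 1×3 + 2
3 = 1×2 + 1
2 = 2×1 + 0
gcd = 1, so the inverse exists. Back-substitute:
1 = 3 − 2
1 = −5 + 2·3
1 = 2·33 − 13·5
1 = −13·599 + 236·33
1 = 236·632 − 249·599
1 = −249·2495 + 983·632
So 632·983 ≡ 1 (mod 2495).

983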